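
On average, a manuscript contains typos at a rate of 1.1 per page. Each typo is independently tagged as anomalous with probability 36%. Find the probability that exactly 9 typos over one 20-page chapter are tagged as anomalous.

0.1228

Thinning: the typos that are tagged as anomalous themselves form a Poisson process with rate 0.36 × 1.1 = 0.396 per page.
Over the interval, μ = 0.396 × 20 = 7.92 (a 20-page chapter = 20 pages).
P(N = 9) = e^(−7.92) · 7.92^9/9! ≈ 0.1228.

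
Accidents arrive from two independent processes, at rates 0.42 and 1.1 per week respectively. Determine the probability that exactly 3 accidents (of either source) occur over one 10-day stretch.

0.1946

Independent Poisson processes superpose: combined rate λ = 0.42 + 1.1 = 1.52 per week.
Over the interval, μ = 1.52 × 10/7 ≈ 2.17143 (a 10-day stretch = 10/7 weeks).
P(N = 3) = e^(−2.17143) · 2.17143^3/3! ≈ 0.1946.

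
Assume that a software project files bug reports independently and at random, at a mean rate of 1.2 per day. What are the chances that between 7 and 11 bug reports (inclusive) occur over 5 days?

Over the interval, μ = 1.2 × 5 = 6 (5 days).
P(7 ≤ N ≤ 11) = Σ_{j=7}^{11} e^(−6) · 6^j/j! ≈ 0.3736.

0.3736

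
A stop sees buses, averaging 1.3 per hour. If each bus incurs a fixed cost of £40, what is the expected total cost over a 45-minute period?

E[N] = 1.3 × 0.75 = 0.975 (a 45-minute period = 0.75 hours); E[cost] = 0.975 × £40 = £39.

£39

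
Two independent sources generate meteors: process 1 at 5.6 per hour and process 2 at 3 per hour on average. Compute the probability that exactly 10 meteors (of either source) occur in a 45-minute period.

0.0543

Independent Poisson processes superpose: combined rate λ = 5.6 + 3 = 8.6 per hour.
Over the interval, μ = 8.6 × 0.75 = 6.45 (a 45-minute period = 0.75 hours).
P(N = 10) = e^(−6.45) · 6.45^10/10! ≈ 0.0543.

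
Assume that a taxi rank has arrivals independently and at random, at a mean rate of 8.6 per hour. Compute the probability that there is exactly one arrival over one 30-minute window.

Over the interval, μ = 8.6 × 0.5 = 4.3 (a 30-minute window = 0.5 hours).
P(N = 1) = e^(−μ) μ^1/1! = e^(−4.3) · 4.3^1/1 ≈ 0.0583.

0.0583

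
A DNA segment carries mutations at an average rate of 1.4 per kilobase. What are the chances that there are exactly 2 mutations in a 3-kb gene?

Over the interval, μ = 1.4 × 3 = 4.2 (a 3-kb gene = 3 kilobases).
P(N = 2) = e^(−μ) μ^2/2! = e^(−4.2) · 4.2^2/2 ≈ 0.1323.

0.1323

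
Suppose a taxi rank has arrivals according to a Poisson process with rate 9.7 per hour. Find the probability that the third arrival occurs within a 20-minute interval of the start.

0.6270

Over the interval, μ = 9.7 × 1/3 ≈ 3.23333 (a 20-minute interval = 1/3 hours).
The third arrival falls in the interval iff at least 3 events occur there: P(S_3 ≤ t) = P(N ≥ 3) = 1 − P(N ≤ 2) ≈ 0.6270.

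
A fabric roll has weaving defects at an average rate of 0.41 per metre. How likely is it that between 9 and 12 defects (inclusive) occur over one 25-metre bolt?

Over the interval, μ = 0.41 × 25 = 10.25 (a 25-metre bolt = 25 metres).
P(9 ≤ N ≤ 12) = Σ_{j=9}^{12} e^(−10.25) · 10.25^j/j! ≈ 0.4619.

0.4619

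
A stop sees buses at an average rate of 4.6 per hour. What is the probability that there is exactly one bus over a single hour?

0.0462

With mean μ = 4.6 per hour,
P(N = 1) = e^(−μ) μ^1/1! = e^(−4.6) · 4.6^1/1 ≈ 0.0462.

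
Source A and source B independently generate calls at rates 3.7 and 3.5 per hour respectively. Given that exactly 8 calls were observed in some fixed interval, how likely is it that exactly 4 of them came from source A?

Given the total, each event is independently from source A with probability p = λ_A/(λ_A+λ_B) = 3.7/7.2 ≈ 0.5139.
So K ~ Binomial(8, 3.7/7.2): P(K = 4) = C(8,4) · (3.7/7.2)^4 · (3.5/7.2)^4 ≈ 0.2726.

0.2726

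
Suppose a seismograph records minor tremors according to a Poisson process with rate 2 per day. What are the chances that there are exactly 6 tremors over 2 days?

0.1042

Over the interval, μ = 2 × 2 = 4 (2 days).
P(N = 6) = e^(−μ) μ^6/6! = e^(−4) · 4^6/720 ≈ 0.1042.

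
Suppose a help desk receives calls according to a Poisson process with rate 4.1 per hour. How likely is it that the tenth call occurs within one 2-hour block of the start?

Over the interval, μ = 4.1 × 2 = 8.2 (a 2-hour block = 2 hours).
The tenth arrival falls in the interval iff at least 10 events occur there: P(S_10 ≤ t) = P(N ≥ 10) = 1 − P(N ≤ 9) ≈ 0.3085.

0.3085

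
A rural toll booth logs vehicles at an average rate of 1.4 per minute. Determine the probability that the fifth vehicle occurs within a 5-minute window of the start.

Over the interval, μ = 1.4 × 5 = 7 (a 5-minute window = 5 minutes).
The fifth arrival falls in the interval iff at least 5 events occur there: P(S_5 ≤ t) = P(N ≥ 5) = 1 − P(N ≤ 4) ≈ 0.8270.

0.8270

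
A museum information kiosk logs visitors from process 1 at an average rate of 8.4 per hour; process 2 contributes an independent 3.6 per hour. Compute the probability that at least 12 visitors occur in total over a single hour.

0.5384

Independent Poisson processes superpose: combined rate λ = 8.4 + 3.6 = 12 per hour.
So μ = 12.
P(N ≥ 12) = 1 − P(N ≤ 11) ≈ 0.5384.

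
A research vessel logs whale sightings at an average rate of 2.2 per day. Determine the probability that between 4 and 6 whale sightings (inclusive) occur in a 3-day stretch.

0.4057

Over the interval, μ = 2.2 × 3 = 6.6 (a 3-day stretch = 3 days).
P(4 ≤ N ≤ 6) = Σ_{j=4}^{6} e^(−6.6) · 6.6^j/j! ≈ 0.4057.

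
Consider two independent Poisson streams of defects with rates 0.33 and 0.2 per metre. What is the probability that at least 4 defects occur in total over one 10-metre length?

0.7746

Independent Poisson processes superpose: combined rate λ = 0.33 + 0.2 = 0.53 per metre.
Over the interval, μ = 0.53 × 10 = 5.3 (a 10-metre length = 10 metres).
P(N ≥ 4) = 1 − P(N ≤ 3) ≈ 0.7746.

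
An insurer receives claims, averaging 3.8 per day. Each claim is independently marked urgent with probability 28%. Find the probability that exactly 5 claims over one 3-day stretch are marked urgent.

0.1135

Thinning: the claims that are marked urgent themselves form a Poisson process with rate 0.28 × 3.8 = 1.064 per day.
Over the interval, μ = 1.064 × 3 = 3.192 (a 3-day stretch = 3 days).
P(N = 5) = e^(−3.192) · 3.192^5/5! ≈ 0.1135.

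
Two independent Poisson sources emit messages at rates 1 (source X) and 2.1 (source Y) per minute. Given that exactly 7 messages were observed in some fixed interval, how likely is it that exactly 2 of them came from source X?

0.3117

Given the total, each event is independently from source X with probability p = λ_X/(λ_X+λ_Y) = 1/3.1 ≈ 0.3226.
So K ~ Binomial(7, 1/3.1): P(K = 2) = C(7,2) · (1/3.1)^2 · (2.1/3.1)^5 ≈ 0.3117.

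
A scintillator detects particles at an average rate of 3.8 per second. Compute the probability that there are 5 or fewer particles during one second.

With mean μ = 3.8 per second,
P(N ≤ 5) = Σ_{j=0}^{5} e^(−μ) μ^j/j! ≈ 0.8156.

0.8156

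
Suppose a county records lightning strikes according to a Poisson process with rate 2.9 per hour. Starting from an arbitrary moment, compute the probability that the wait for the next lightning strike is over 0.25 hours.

The wait for the next event is exponential with rate λ = 2.9 per hour.
P(T > 0.25) = e^(−λt) = e^(−2.9 × 0.25) = e^(−0.725) ≈ 0.4843.

0.4843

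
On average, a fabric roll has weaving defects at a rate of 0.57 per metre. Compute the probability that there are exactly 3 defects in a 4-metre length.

0.2021

Over the interval, μ = 0.57 × 4 = 2.28 (a 4-metre length = 4 metres).
P(N = 3) = e^(−μ) μ^3/3! = e^(−2.28) · 2.28^3/6 ≈ 0.2021.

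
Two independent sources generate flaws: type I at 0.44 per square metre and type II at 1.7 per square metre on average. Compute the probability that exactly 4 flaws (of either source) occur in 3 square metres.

0.1153

Independent Poisson processes superpose: combined rate λ = 0.44 + 1.7 = 2.14 per square metre.
Over the interval, μ = 2.14 × 3 = 6.42 (3 square metres).
P(N = 4) = e^(−6.42) · 6.42^4/4! ≈ 0.1153.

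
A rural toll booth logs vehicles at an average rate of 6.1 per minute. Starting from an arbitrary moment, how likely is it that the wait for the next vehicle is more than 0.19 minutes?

The wait for the next event is exponential with rate λ = 6.1 per minute.
P(T > 0.19) = e^(−λt) = e^(−6.1 × 0.19) = e^(−1.159) ≈ 0.3138.

0.3138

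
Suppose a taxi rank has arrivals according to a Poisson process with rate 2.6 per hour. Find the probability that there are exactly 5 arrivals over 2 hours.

Over the interval, μ = 2.6 × 2 = 5.2 (2 hours).
P(N = 5) = e^(−μ) μ^5/5! = e^(−5.2) · 5.2^5/120 ≈ 0.1748.

0.1748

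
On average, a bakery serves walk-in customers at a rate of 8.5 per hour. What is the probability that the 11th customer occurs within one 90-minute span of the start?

0.7262

Over the interval, μ = 8.5 × 1.5 = 12.75 (a 90-minute span = 1.5 hours).
The 11th arrival falls in the interval iff at least 11 events occur there: P(S_11 ≤ t) = P(N ≥ 11) = 1 − P(N ≤ 10) ≈ 0.7262.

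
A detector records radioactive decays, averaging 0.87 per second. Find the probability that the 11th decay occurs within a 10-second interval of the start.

Over the interval, μ = 0.87 × 10 = 8.7 (a 10-second interval = 10 seconds).
The 11th arrival falls in the interval iff at least 11 events occur there: P(S_11 ≤ t) = P(N ≥ 11) = 1 − P(N ≤ 10) ≈ 0.2591.

0.2591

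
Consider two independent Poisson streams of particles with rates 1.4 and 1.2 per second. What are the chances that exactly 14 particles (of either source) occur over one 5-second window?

0.1021

Independent Poisson processes superpose: combined rate λ = 1.4 + 1.2 = 2.6 per second.
Over the interval, μ = 2.6 × 5 = 13 (a 5-second window = 5 seconds).
P(N = 14) = e^(−13) · 13^14/14! ≈ 0.1021.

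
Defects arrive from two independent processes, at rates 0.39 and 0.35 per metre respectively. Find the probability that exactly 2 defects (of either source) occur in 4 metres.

0.2270

Independent Poisson processes superpose: combined rate λ = 0.39 + 0.35 = 0.74 per metre.
Over the interval, μ = 0.74 × 4 = 2.96 (4 metres).
P(N = 2) = e^(−2.96) · 2.96^2/2! ≈ 0.2270.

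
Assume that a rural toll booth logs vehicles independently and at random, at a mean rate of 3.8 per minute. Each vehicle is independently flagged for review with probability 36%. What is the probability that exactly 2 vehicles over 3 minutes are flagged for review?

0.1390

Thinning: the vehicles that are flagged for review themselves form a Poisson process with rate 0.36 × 3.8 = 1.368 per minute.
Over the interval, μ = 1.368 × 3 = 4.104 (3 minutes).
P(N = 2) = e^(−4.104) · 4.104^2/2! ≈ 0.1390.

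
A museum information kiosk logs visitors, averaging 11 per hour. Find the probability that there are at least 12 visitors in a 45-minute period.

0.1308

Over the interval, μ = 11 × 0.75 = 8.25 (a 45-minute period = 0.75 hours).
P(N ≥ 12) = 1 − P(N ≤ 11) = 1 − Σ_{j=0}^{11} e^(−μ) μ^j/j! ≈ 0.1308.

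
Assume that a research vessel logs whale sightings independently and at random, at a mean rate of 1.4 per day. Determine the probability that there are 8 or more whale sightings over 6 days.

0.6013

Over the interval, μ = 1.4 × 6 = 8.4 (6 days).
P(N ≥ 8) = 1 − P(N ≤ 7) = 1 − Σ_{j=0}^{7} e^(−μ) μ^j/j! ≈ 0.6013.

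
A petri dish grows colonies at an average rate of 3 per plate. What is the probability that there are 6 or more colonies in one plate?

With mean μ = 3 per plate,
P(N ≥ 6) = 1 − P(N ≤ 5) = 1 − Σ_{j=0}^{5} e^(−μ) μ^j/j! ≈ 0.0839.

0.0839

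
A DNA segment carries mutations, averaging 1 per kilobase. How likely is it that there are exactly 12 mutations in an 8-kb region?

0.0481

Over the interval, μ = 1 × 8 = 8 (an 8-kb region = 8 kilobases).
P(N = 12) = e^(−μ) μ^12/12! = e^(−8) · 8^12/479001600 ≈ 0.0481.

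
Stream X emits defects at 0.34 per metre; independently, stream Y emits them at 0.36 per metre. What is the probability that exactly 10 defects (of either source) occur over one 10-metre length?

0.0710

Independent Poisson processes superpose: combined rate λ = 0.34 + 0.36 = 0.7 per metre.
Over the interval, μ = 0.7 × 10 = 7 (a 10-metre length = 10 metres).
P(N = 10) = e^(−7) · 7^10/10! ≈ 0.0710.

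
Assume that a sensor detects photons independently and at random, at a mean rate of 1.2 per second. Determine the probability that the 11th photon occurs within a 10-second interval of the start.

Over the interval, μ = 1.2 × 10 = 12 (a 10-second interval = 10 seconds).
The 11th arrival falls in the interval iff at least 11 events occur there: P(S_11 ≤ t) = P(N ≥ 11) = 1 − P(N ≤ 10) ≈ 0.6528.

0.6528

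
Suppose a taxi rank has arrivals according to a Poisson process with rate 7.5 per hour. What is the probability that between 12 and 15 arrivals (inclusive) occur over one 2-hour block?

Over the interval, μ = 7.5 × 2 = 15 (a 2-hour block = 2 hours).
P(12 ≤ N ≤ 15) = Σ_{j=12}^{15} e^(−15) · 15^j/j! ≈ 0.3833.

0.3833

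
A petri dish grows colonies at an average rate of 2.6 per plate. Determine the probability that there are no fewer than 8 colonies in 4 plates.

0.8137

Over the interval, μ = 2.6 × 4 = 10.4 (4 plates).
P(N ≥ 8) = 1 − P(N ≤ 7) = 1 − Σ_{j=0}^{7} e^(−μ) μ^j/j! ≈ 0.8137.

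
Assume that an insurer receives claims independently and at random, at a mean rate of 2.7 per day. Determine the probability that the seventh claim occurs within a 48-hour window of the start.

0.2983

Over the interval, μ = 2.7 × 2 = 5.4 (a 48-hour window = 2 days).
The seventh arrival falls in the interval iff at least 7 events occur there: P(S_7 ≤ t) = P(N ≥ 7) = 1 − P(N ≤ 6) ≈ 0.2983.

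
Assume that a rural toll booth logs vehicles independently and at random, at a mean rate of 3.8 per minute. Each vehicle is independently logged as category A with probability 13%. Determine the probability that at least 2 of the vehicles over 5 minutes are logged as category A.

Thinning: the vehicles that are logged as category A themselves form a Poisson process with rate 0.13 × 3.8 = 0.494 per minute.
Over the interval, μ = 0.494 × 5 = 2.47 (5 minutes).
P(N ≥ 2) = 1 − P(N ≤ 1) ≈ 0.7065.

0.7065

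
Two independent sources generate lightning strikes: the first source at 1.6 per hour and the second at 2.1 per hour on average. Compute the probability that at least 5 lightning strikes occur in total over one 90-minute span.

0.6502

Independent Poisson processes superpose: combined rate λ = 1.6 + 2.1 = 3.7 per hour.
Over the interval, μ = 3.7 × 1.5 = 5.55 (a 90-minute span = 1.5 hours).
P(N ≥ 5) = 1 − P(N ≤ 4) ≈ 0.6502.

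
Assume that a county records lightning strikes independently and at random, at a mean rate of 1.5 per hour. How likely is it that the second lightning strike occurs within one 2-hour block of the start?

Over the interval, μ = 1.5 × 2 = 3 (a 2-hour block = 2 hours).
The second arrival falls in the interval iff at least 2 events occur there: P(S_2 ≤ t) = P(N ≥ 2) = 1 − P(N ≤ 1) ≈ 0.8009.

0.8009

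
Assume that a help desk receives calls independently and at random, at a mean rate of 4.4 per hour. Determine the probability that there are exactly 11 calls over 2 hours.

0.0925

Over the interval, μ = 4.4 × 2 = 8.8 (2 hours).
P(N = 11) = e^(−μ) μ^11/11! = e^(−8.8) · 8.8^11/39916800 ≈ 0.0925.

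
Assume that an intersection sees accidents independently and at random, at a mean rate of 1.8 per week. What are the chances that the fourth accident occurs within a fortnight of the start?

0.4848

Over the interval, μ = 1.8 × 2 = 3.6 (a fortnight = 2 weeks).
The fourth arrival falls in the interval iff at least 4 events occur there: P(S_4 ≤ t) = P(N ≥ 4) = 1 − P(N ≤ 3) ≈ 0.4848.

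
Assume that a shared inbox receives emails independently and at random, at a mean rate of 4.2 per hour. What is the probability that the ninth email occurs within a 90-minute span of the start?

0.1852

Over the interval, μ = 4.2 × 1.5 = 6.3 (a 90-minute span = 1.5 hours).
The ninth arrival falls in the interval iff at least 9 events occur there: P(S_9 ≤ t) = P(N ≥ 9) = 1 − P(N ≤ 8) ≈ 0.1852.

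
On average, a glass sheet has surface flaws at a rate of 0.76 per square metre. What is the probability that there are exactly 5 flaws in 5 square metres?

0.1477

Over the interval, μ = 0.76 × 5 = 3.8 (5 square metres).
P(N = 5) = e^(−μ) μ^5/5! = e^(−3.8) · 3.8^5/120 ≈ 0.1477.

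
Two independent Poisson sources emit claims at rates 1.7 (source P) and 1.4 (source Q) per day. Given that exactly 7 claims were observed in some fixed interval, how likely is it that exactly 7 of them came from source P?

0.0149

Given the total, each event is independently from source P with probability p = λ_P/(λ_P+λ_Q) = 1.7/3.1 ≈ 0.5484.
So K ~ Binomial(7, 1.7/3.1): P(K = 7) = C(7,7) · (1.7/3.1)^7 · (1.4/3.1)^0 ≈ 0.0149.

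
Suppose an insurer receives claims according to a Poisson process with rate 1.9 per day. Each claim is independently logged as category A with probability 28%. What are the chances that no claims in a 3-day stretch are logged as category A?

0.2027

Thinning: the claims that are logged as category A themselves form a Poisson process with rate 0.28 × 1.9 = 0.532 per day.
Over the interval, μ = 0.532 × 3 = 1.596 (a 3-day stretch = 3 days).
P(N = 0) = e^(−1.596) · 1.596^0/0! ≈ 0.2027.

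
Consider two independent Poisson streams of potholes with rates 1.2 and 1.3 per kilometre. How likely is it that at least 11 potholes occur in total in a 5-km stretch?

0.7029

Independent Poisson processes superpose: combined rate λ = 1.2 + 1.3 = 2.5 per kilometre.
Over the interval, μ = 2.5 × 5 = 12.5 (a 5-km stretch = 5 kilometres).
P(N ≥ 11) = 1 − P(N ≤ 10) ≈ 0.7029.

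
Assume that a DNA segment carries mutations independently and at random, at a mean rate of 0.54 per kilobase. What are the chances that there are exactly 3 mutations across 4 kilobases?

0.1937

Over the interval, μ = 0.54 × 4 = 2.16 (4 kilobases).
P(N = 3) = e^(−μ) μ^3/3! = e^(−2.16) · 2.16^3/6 ≈ 0.1937.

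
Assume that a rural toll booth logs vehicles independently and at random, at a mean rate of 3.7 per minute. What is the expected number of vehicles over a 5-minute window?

E[N] = λt = 3.7 × 5 = 18.5 (a 5-minute window = 5 minutes).

18.5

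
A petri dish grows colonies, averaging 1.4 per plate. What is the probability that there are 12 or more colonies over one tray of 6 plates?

0.1429

Over the interval, μ = 1.4 × 6 = 8.4 (a tray of 6 plates = 6 plates).
P(N ≥ 12) = 1 − P(N ≤ 11) = 1 − Σ_{j=0}^{11} e^(−μ) μ^j/j! ≈ 0.1429.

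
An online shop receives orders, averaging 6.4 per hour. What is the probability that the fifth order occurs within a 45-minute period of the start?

0.5237

Over the interval, μ = 6.4 × 0.75 = 4.8 (a 45-minute period = 0.75 hours).
The fifth arrival falls in the interval iff at least 5 events occur there: P(S_5 ≤ t) = P(N ≥ 5) = 1 − P(N ≤ 4) ≈ 0.5237.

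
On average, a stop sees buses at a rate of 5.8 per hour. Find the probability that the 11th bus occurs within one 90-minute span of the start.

Over the interval, μ = 5.8 × 1.5 = 8.7 (a 90-minute span = 1.5 hours).
The 11th arrival falls in the interval iff at least 11 events occur there: P(S_11 ≤ t) = P(N ≥ 11) = 1 − P(N ≤ 10) ≈ 0.2591.

0.2591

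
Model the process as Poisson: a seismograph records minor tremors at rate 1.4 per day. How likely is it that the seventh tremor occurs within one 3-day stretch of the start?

0.1325

Over the interval, μ = 1.4 × 3 = 4.2 (a 3-day stretch = 3 days).
The seventh arrival falls in the interval iff at least 7 events occur there: P(S_7 ≤ t) = P(N ≥ 7) = 1 − P(N ≤ 6) ≈ 0.1325.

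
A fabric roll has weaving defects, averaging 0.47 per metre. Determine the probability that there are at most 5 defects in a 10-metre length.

Over the interval, μ = 0.47 × 10 = 4.7 (a 10-metre length = 10 metres).
P(N ≤ 5) = Σ_{j=0}^{5} e^(−μ) μ^j/j! ≈ 0.6684.

0.6684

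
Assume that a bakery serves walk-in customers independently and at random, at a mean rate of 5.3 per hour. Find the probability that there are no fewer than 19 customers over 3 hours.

0.2494

Over the interval, μ = 5.3 × 3 = 15.9 (3 hours).
P(N ≥ 19) = 1 − P(N ≤ 18) = 1 − Σ_{j=0}^{18} e^(−μ) μ^j/j! ≈ 0.2494.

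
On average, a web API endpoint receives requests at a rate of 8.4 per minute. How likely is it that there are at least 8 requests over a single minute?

0.6013

With mean μ = 8.4 per minute,
P(N ≥ 8) = 1 − P(N ≤ 7) = 1 − Σ_{j=0}^{7} e^(−μ) μ^j/j! ≈ 0.6013.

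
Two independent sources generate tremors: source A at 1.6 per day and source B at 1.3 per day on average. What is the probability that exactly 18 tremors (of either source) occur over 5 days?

0.0632

Independent Poisson processes superpose: combined rate λ = 1.6 + 1.3 = 2.9 per day.
Over the interval, μ = 2.9 × 5 = 14.5 (5 days).
P(N = 18) = e^(−14.5) · 14.5^18/18! ≈ 0.0632.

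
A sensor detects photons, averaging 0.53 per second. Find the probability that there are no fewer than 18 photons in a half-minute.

Over the interval, μ = 0.53 × 30 = 15.9 (a half-minute = 30 seconds).
P(N ≥ 18) = 1 − P(N ≤ 17) = 1 − Σ_{j=0}^{17} e^(−μ) μ^j/j! ≈ 0.3313.

0.3313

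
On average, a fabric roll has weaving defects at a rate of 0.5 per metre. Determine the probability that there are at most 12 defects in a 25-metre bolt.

Over the interval, μ = 0.5 × 25 = 12.5 (a 25-metre bolt = 25 metres).
P(N ≤ 12) = Σ_{j=0}^{12} e^(−μ) μ^j/j! ≈ 0.5190.

0.5190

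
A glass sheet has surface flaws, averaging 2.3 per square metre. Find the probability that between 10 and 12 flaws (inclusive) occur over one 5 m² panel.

Over the interval, μ = 2.3 × 5 = 11.5 (a 5 m² panel = 5 square metres).
P(10 ≤ N ≤ 12) = Σ_{j=10}^{12} e^(−11.5) · 11.5^j/j! ≈ 0.3442.

0.3442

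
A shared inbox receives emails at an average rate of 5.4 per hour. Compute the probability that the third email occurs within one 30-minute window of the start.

0.5064

Over the interval, μ = 5.4 × 0.5 = 2.7 (a 30-minute window = 0.5 hours).
The third arrival falls in the interval iff at least 3 events occur there: P(S_3 ≤ t) = P(N ≥ 3) = 1 − P(N ≤ 2) ≈ 0.5064.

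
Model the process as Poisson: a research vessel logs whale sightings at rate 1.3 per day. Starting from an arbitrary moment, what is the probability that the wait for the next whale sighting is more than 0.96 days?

0.2871

The wait for the next event is exponential with rate λ = 1.3 per day.
P(T > 0.96) = e^(−λt) = e^(−1.3 × 0.96) = e^(−1.248) ≈ 0.2871.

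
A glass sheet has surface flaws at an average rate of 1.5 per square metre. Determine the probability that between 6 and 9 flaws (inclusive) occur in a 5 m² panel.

0.5350

Over the interval, μ = 1.5 × 5 = 7.5 (a 5 m² panel = 5 square metres).
P(6 ≤ N ≤ 9) = Σ_{j=6}^{9} e^(−7.5) · 7.5^j/j! ≈ 0.5350.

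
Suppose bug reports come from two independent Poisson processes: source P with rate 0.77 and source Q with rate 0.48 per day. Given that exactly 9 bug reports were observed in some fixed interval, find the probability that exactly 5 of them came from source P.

Given the total, each event is independently from source P with probability p = λ_P/(λ_P+λ_Q) = 0.77/1.25 = 0.6160.
So K ~ Binomial(9, 0.77/1.25): P(K = 5) = C(9,5) · (0.77/1.25)^5 · (0.48/1.25)^4 ≈ 0.2430.

0.2430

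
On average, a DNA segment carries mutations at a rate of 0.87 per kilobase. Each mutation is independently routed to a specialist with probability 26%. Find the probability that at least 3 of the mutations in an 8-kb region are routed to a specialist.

Thinning: the mutations that are routed to a specialist themselves form a Poisson process with rate 0.26 × 0.87 = 0.2262 per kilobase.
Over the interval, μ = 0.2262 × 8 = 1.8096 (an 8-kb region = 8 kilobases).
P(N ≥ 3) = 1 − P(N ≤ 2) ≈ 0.2720.

0.2720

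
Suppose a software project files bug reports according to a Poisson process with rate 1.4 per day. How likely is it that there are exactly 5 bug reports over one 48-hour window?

0.0872

Over the interval, μ = 1.4 × 2 = 2.8 (a 48-hour window = 2 days).
P(N = 5) = e^(−μ) μ^5/5! = e^(−2.8) · 2.8^5/120 ≈ 0.0872.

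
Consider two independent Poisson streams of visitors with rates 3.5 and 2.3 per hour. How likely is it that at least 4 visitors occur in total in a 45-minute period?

Independent Poisson processes superpose: combined rate λ = 3.5 + 2.3 = 5.8 per hour.
Over the interval, μ = 5.8 × 0.75 = 4.35 (a 45-minute period = 0.75 hours).
P(N ≥ 4) = 1 − P(N ≤ 3) ≈ 0.6318.

0.6318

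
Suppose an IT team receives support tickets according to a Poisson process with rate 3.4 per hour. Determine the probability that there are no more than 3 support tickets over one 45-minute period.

Over the interval, μ = 3.4 × 0.75 = 2.55 (a 45-minute period = 0.75 hours).
P(N ≤ 3) = Σ_{j=0}^{3} e^(−μ) μ^j/j! ≈ 0.7468.

0.7468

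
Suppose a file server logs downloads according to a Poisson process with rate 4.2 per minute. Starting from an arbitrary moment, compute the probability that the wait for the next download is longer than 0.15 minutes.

0.5326

The wait for the next event is exponential with rate λ = 4.2 per minute.
P(T > 0.15) = e^(−λt) = e^(−4.2 × 0.15) = e^(−0.63) ≈ 0.5326.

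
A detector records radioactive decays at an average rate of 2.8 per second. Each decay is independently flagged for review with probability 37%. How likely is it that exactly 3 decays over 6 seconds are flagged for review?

0.0799

Thinning: the decays that are flagged for review themselves form a Poisson process with rate 0.37 × 2.8 = 1.036 per second.
Over the interval, μ = 1.036 × 6 = 6.216 (6 seconds).
P(N = 3) = e^(−6.216) · 6.216^3/3! ≈ 0.0799.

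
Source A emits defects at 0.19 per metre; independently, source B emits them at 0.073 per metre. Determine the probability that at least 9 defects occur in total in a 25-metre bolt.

Independent Poisson processes superpose: combined rate λ = 0.19 + 0.073 = 0.263 per metre.
Over the interval, μ = 0.263 × 25 = 6.575 (a 25-metre bolt = 25 metres).
P(N ≥ 9) = 1 − P(N ≤ 8) ≈ 0.2174.

0.2174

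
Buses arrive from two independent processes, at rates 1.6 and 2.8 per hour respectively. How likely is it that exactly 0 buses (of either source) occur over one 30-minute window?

Independent Poisson processes superpose: combined rate λ = 1.6 + 2.8 = 4.4 per hour.
Over the interval, μ = 4.4 × 0.5 = 2.2 (a 30-minute window = 0.5 hours).
P(N = 0) = e^(−2.2) · 2.2^0/0! ≈ 0.1108.

0.1108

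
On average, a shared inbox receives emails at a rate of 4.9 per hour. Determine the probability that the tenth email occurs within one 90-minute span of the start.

Over the interval, μ = 4.9 × 1.5 = 7.35 (a 90-minute span = 1.5 hours).
The tenth arrival falls in the interval iff at least 10 events occur there: P(S_10 ≤ t) = P(N ≥ 10) = 1 − P(N ≤ 9) ≈ 0.2067.

0.2067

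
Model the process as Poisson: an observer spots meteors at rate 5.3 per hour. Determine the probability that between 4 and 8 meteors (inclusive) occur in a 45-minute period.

0.5410

Over the interval, μ = 5.3 × 0.75 = 3.975 (a 45-minute period = 0.75 hours).
P(4 ≤ N ≤ 8) = Σ_{j=4}^{8} e^(−3.975) · 3.975^j/j! ≈ 0.5410.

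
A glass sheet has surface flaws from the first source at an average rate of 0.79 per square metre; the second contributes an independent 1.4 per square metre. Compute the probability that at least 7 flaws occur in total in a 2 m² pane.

0.1539

Independent Poisson processes superpose: combined rate λ = 0.79 + 1.4 = 2.19 per square metre.
Over the interval, μ = 2.19 × 2 = 4.38 (a 2 m² pane = 2 square metres).
P(N ≥ 7) = 1 − P(N ≤ 6) ≈ 0.1539.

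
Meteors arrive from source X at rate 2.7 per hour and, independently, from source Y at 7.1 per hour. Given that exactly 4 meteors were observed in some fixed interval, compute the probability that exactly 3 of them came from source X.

Given the total, each event is independently from source X with probability p = λ_X/(λ_X+λ_Y) = 2.7/9.8 ≈ 0.2755.
So K ~ Binomial(4, 2.7/9.8): P(K = 3) = C(4,3) · (2.7/9.8)^3 · (7.1/9.8)^1 ≈ 0.0606.

0.0606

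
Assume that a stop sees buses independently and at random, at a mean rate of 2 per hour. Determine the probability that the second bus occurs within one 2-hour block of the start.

0.9084

Over the interval, μ = 2 × 2 = 4 (a 2-hour block = 2 hours).
The second arrival falls in the interval iff at least 2 events occur there: P(S_2 ≤ t) = P(N ≥ 2) = 1 − P(N ≤ 1) ≈ 0.9084.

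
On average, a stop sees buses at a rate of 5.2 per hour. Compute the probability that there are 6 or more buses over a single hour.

With mean μ = 5.2 per hour,
P(N ≥ 6) = 1 − P(N ≤ 5) = 1 − Σ_{j=0}^{5} e^(−μ) μ^j/j! ≈ 0.4191.

0.4191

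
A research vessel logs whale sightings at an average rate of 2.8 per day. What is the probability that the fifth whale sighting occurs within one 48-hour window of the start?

Over the interval, μ = 2.8 × 2 = 5.6 (a 48-hour window = 2 days).
The fifth arrival falls in the interval iff at least 5 events occur there: P(S_5 ≤ t) = P(N ≥ 5) = 1 − P(N ≤ 4) ≈ 0.6578.

0.6578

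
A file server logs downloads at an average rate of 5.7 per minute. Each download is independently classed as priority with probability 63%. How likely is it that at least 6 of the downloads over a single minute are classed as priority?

0.1546

Thinning: the downloads that are classed as priority themselves form a Poisson process with rate 0.63 × 5.7 = 3.591 per minute.
So μ = 3.591.
P(N ≥ 6) = 1 − P(N ≤ 5) ≈ 0.1546.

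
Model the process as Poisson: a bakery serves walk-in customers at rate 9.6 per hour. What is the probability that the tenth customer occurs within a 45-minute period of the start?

0.1904

Over the interval, μ = 9.6 × 0.75 = 7.2 (a 45-minute period = 0.75 hours).
The tenth arrival falls in the interval iff at least 10 events occur there: P(S_10 ≤ t) = P(N ≥ 10) = 1 − P(N ≤ 9) ≈ 0.1904.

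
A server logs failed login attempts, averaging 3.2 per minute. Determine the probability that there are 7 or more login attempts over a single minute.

With mean μ = 3.2 per minute,
P(N ≥ 7) = 1 − P(N ≤ 6) = 1 − Σ_{j=0}^{6} e^(−μ) μ^j/j! ≈ 0.0446.

0.0446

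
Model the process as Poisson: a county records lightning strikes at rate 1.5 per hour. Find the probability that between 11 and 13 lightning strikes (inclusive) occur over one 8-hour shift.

0.3343

Over the interval, μ = 1.5 × 8 = 12 (an 8-hour shift = 8 hours).
P(11 ≤ N ≤ 13) = Σ_{j=11}^{13} e^(−12) · 12^j/j! ≈ 0.3343.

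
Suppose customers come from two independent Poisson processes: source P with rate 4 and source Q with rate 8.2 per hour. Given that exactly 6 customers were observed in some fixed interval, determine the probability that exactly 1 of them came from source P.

Given the total, each event is independently from source P with probability p = λ_P/(λ_P+λ_Q) = 4/12.2 ≈ 0.3279.
So K ~ Binomial(6, 4/12.2): P(K = 1) = C(6,1) · (4/12.2)^1 · (8.2/12.2)^5 ≈ 0.2698.

0.2698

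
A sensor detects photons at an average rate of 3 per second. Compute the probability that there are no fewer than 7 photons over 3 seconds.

Over the interval, μ = 3 × 3 = 9 (3 seconds).
P(N ≥ 7) = 1 − P(N ≤ 6) = 1 − Σ_{j=0}^{6} e^(−μ) μ^j/j! ≈ 0.7932.

0.7932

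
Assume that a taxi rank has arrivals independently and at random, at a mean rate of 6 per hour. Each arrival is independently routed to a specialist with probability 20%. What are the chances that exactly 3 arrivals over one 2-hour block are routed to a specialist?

Thinning: the arrivals that are routed to a specialist themselves form a Poisson process with rate 0.2 × 6 = 1.2 per hour.
Over the interval, μ = 1.2 × 2 = 2.4 (a 2-hour block = 2 hours).
P(N = 3) = e^(−2.4) · 2.4^3/3! ≈ 0.2090.

0.2090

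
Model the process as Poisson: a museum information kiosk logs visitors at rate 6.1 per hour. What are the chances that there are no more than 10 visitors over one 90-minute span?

0.6881

Over the interval, μ = 6.1 × 1.5 = 9.15 (a 90-minute span = 1.5 hours).
P(N ≤ 10) = Σ_{j=0}^{10} e^(−μ) μ^j/j! ≈ 0.6881.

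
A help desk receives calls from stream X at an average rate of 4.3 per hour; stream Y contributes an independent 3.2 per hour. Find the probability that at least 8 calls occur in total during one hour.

0.4754

Independent Poisson processes superpose: combined rate λ = 4.3 + 3.2 = 7.5 per hour.
So μ = 7.5.
P(N ≥ 8) = 1 − P(N ≤ 7) ≈ 0.4754.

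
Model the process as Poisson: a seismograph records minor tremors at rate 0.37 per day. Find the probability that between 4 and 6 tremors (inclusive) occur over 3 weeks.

Over the interval, μ = 0.37 × 21 = 7.77 (3 weeks = 21 days).
P(4 ≤ N ≤ 6) = Σ_{j=4}^{6} e^(−7.77) · 7.77^j/j! ≈ 0.2928.

0.2928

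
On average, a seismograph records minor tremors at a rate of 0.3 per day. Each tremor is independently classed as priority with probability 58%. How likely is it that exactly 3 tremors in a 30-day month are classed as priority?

0.1282

Thinning: the tremors that are classed as priority themselves form a Poisson process with rate 0.58 × 0.3 = 0.174 per day.
Over the interval, μ = 0.174 × 30 = 5.22 (a 30-day month = 30 days).
P(N = 3) = e^(−5.22) · 5.22^3/3! ≈ 0.1282.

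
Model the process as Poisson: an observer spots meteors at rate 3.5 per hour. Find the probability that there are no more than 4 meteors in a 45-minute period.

Over the interval, μ = 3.5 × 0.75 = 2.625 (a 45-minute period = 0.75 hours).
P(N ≤ 4) = Σ_{j=0}^{4} e^(−μ) μ^j/j! ≈ 0.8739.

0.8739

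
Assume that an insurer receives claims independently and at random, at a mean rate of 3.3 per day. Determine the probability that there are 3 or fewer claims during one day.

0.5803

With mean μ = 3.3 per day,
P(N ≤ 3) = Σ_{j=0}^{3} e^(−μ) μ^j/j! ≈ 0.5803.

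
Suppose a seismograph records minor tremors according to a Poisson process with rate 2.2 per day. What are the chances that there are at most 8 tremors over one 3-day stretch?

Over the interval, μ = 2.2 × 3 = 6.6 (a 3-day stretch = 3 days).
P(N ≤ 8) = Σ_{j=0}^{8} e^(−μ) μ^j/j! ≈ 0.7796.

0.7796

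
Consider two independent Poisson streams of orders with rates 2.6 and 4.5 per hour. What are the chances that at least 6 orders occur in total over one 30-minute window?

Independent Poisson processes superpose: combined rate λ = 2.6 + 4.5 = 7.1 per hour.
Over the interval, μ = 7.1 × 0.5 = 3.55 (a 30-minute window = 0.5 hours).
P(N ≥ 6) = 1 − P(N ≤ 5) ≈ 0.1491.

0.1491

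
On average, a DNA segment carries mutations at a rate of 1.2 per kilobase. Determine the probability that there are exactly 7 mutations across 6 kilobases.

Over the interval, μ = 1.2 × 6 = 7.2 (6 kilobases).
P(N = 7) = e^(−μ) μ^7/7! = e^(−7.2) · 7.2^7/5040 ≈ 0.1486.

0.1486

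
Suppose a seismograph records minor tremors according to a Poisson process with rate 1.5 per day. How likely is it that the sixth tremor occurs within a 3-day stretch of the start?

Over the interval, μ = 1.5 × 3 = 4.5 (a 3-day stretch = 3 days).
The sixth arrival falls in the interval iff at least 6 events occur there: P(S_6 ≤ t) = P(N ≥ 6) = 1 − P(N ≤ 5) ≈ 0.2971.

0.2971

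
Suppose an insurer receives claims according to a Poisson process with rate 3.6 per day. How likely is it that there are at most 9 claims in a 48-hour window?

Over the interval, μ = 3.6 × 2 = 7.2 (a 48-hour window = 2 days).
P(N ≤ 9) = Σ_{j=0}^{9} e^(−μ) μ^j/j! ≈ 0.8096.

0.8096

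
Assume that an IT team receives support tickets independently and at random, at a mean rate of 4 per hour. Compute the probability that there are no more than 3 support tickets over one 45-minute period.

Over the interval, μ = 4 × 0.75 = 3 (a 45-minute period = 0.75 hours).
P(N ≤ 3) = Σ_{j=0}^{3} e^(−μ) μ^j/j! ≈ 0.6472.

0.6472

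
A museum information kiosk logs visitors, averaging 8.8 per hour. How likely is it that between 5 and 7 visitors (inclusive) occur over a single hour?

With mean μ = 8.8 per hour,
P(5 ≤ N ≤ 7) = Σ_{j=5}^{7} e^(−8.8) · 8.8^j/j! ≈ 0.2857.

0.2857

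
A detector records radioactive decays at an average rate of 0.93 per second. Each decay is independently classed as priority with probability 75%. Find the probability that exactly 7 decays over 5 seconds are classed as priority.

0.0381

Thinning: the decays that are classed as priority themselves form a Poisson process with rate 0.75 × 0.93 = 0.6975 per second.
Over the interval, μ = 0.6975 × 5 = 3.4875 (5 seconds).
P(N = 7) = e^(−3.4875) · 3.4875^7/7! ≈ 0.0381.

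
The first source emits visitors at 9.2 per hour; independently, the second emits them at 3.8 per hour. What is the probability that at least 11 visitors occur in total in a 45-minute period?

0.3857

Independent Poisson processes superpose: combined rate λ = 9.2 + 3.8 = 13 per hour.
Over the interval, μ = 13 × 0.75 = 9.75 (a 45-minute period = 0.75 hours).
P(N ≥ 11) = 1 − P(N ≤ 10) ≈ 0.3857.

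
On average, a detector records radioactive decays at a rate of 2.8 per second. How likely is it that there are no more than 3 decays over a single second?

0.6919

With mean μ = 2.8 per second,
P(N ≤ 3) = Σ_{j=0}^{3} e^(−μ) μ^j/j! ≈ 0.6919.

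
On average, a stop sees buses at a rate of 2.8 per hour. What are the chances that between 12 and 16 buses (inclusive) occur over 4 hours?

0.3810

Over the interval, μ = 2.8 × 4 = 11.2 (4 hours).
P(12 ≤ N ≤ 16) = Σ_{j=12}^{16} e^(−11.2) · 11.2^j/j! ≈ 0.3810.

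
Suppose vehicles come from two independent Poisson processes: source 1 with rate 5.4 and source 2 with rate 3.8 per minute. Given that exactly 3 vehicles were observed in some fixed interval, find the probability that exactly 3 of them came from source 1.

Given the total, each event is independently from source 1 with probability p = λ_1/(λ_1+λ_2) = 5.4/9.2 ≈ 0.5870.
So K ~ Binomial(3, 5.4/9.2): P(K = 3) = C(3,3) · (5.4/9.2)^3 · (3.8/9.2)^0 ≈ 0.2022.

0.2022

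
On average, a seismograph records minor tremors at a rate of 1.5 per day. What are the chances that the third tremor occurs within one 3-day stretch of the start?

0.8264

Over the interval, μ = 1.5 × 3 = 4.5 (a 3-day stretch = 3 days).
The third arrival falls in the interval iff at least 3 events occur there: P(S_3 ≤ t) = P(N ≥ 3) = 1 − P(N ≤ 2) ≈ 0.8264.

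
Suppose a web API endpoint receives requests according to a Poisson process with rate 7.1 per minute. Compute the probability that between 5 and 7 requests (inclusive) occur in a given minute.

With mean μ = 7.1 per minute,
P(5 ≤ N ≤ 7) = Σ_{j=5}^{7} e^(−7.1) · 7.1^j/j! ≈ 0.4198.

0.4198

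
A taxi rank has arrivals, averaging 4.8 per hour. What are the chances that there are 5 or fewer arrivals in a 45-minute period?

Over the interval, μ = 4.8 × 0.75 = 3.6 (a 45-minute period = 0.75 hours).
P(N ≤ 5) = Σ_{j=0}^{5} e^(−μ) μ^j/j! ≈ 0.8441.

0.8441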